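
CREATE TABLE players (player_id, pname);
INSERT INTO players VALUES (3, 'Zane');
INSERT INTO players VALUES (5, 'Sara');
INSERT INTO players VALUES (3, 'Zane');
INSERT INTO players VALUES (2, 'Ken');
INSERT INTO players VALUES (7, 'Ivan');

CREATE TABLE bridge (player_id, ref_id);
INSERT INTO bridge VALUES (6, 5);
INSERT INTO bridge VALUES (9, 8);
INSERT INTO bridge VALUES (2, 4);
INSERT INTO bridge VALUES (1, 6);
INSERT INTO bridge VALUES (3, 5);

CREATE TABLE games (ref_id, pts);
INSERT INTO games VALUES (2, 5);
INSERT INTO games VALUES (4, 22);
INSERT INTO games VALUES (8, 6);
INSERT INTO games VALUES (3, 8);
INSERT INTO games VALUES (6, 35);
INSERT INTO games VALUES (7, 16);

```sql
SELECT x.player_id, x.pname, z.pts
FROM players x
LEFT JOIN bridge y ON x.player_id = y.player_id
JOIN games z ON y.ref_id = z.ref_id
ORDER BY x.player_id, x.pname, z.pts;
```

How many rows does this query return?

1

Step 1 — x LEFT JOIN y on player_id → 5 row(s).
Then INNER JOIN `games z` on ref_id: keep only rows whose y.ref_id appears in z.
Result: 1 row(s).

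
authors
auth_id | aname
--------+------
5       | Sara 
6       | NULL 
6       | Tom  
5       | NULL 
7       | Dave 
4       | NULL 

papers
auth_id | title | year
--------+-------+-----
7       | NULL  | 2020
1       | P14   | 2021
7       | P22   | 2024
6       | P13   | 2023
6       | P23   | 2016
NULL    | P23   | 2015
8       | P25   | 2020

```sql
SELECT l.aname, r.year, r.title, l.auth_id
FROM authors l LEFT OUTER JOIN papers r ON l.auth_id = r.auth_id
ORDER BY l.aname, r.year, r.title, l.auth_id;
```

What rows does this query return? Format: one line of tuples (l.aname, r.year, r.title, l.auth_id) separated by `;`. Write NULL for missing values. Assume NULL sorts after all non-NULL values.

LEFT JOIN keeps every row from `authors`; unmatched rows get NULL for `papers`'s columns.
Matching on l.auth_id = r.auth_id. A NULL in a compared column never satisfies the condition.
Matched pairs: 6; unmatched l rows kept: 3.

(Dave, 2020, NULL, 7); (Dave, 2024, P22, 7); (Sara, NULL, NULL, 5); (Tom, 2016, P23, 6); (Tom, 2023, P13, 6); (NULL, 2016, P23, 6); (NULL, 2023, P13, 6); (NULL, NULL, NULL, 4); (NULL, NULL, NULL, 5)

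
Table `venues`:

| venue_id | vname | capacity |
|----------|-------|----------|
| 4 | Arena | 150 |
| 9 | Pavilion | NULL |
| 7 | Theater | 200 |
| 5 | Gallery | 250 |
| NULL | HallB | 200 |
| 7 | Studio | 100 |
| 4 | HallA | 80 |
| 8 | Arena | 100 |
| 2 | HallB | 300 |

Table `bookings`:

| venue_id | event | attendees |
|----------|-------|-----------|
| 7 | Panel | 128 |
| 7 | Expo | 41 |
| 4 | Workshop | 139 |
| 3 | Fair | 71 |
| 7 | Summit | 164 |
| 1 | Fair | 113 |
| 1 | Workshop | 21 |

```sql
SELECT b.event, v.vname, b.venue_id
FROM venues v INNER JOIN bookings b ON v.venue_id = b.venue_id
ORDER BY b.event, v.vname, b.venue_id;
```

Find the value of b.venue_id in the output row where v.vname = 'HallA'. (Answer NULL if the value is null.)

4

INNER JOIN keeps only pairs where the ON condition holds.
Matching on v.venue_id = b.venue_id. A NULL in a compared column never satisfies the condition.
Matched pairs: 8.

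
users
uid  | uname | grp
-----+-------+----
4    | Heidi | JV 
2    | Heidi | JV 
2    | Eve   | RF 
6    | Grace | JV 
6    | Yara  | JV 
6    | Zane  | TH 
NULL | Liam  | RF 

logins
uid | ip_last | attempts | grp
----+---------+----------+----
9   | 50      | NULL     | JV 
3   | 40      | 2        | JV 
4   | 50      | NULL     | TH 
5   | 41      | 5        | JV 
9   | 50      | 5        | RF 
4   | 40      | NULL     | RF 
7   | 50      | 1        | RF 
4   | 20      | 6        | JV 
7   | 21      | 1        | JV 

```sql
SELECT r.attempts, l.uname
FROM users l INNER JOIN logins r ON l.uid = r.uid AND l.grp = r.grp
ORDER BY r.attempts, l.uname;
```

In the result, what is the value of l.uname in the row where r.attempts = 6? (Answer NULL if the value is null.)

INNER JOIN keeps only pairs where the ON condition holds.
Matching on l.uid = r.uid AND l.grp = r.grp. A NULL in a compared column never satisfies the condition.
- l row (uid=4, grp=JV): matches 1 r row(s) → 1 output row(s).
- l row (uid=2, grp=JV): no match → dropped.
- l row (uid=2, grp=RF): no match → dropped.
- l row (uid=6, grp=JV): no match → dropped.
- l row (uid=6, grp=JV): no match → dropped.
- l row (uid=6, grp=TH): no match → dropped.
- l row (uid=NULL, grp=RF): no match → dropped.

Heidi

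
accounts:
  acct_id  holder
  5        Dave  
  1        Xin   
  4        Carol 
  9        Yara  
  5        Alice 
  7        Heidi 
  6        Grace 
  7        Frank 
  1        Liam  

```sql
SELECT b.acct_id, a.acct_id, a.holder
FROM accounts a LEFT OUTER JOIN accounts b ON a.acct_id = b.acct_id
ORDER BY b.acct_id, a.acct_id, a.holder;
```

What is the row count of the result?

LEFT JOIN keeps every row from `accounts a`; unmatched rows get NULL for `accounts b`'s columns.
Matching on a.acct_id = b.acct_id.
Matched pairs: 15; unmatched a rows kept: 0.
Total: 15 rows.

15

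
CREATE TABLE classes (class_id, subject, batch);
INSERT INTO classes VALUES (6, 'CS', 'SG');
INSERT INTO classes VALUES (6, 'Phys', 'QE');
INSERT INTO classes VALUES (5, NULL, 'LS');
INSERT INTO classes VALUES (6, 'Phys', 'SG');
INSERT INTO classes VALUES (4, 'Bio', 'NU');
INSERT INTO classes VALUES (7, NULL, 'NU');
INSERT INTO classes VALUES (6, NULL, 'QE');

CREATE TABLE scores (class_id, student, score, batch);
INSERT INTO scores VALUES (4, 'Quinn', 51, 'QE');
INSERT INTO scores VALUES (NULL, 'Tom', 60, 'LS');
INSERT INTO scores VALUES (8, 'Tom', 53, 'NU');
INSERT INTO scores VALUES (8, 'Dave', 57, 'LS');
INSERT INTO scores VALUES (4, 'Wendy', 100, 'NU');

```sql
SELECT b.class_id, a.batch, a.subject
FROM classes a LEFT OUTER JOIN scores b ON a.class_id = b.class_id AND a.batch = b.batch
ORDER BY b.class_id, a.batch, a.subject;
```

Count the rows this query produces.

7

LEFT JOIN keeps every row from `classes`; unmatched rows get NULL for `scores`'s columns.
Matching on a.class_id = b.class_id AND a.batch = b.batch. A NULL in a compared column never satisfies the condition.
Matched pairs: 1; unmatched a rows kept: 6.
Total: 1 matched + 6 padded = 7 rows.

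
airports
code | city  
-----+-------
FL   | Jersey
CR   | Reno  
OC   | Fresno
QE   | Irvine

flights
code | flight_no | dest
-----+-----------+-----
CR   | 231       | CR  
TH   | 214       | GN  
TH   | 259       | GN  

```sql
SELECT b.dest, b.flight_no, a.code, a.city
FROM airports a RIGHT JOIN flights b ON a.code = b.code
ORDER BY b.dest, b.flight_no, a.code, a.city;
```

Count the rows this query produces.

3

RIGHT JOIN keeps every row from `flights`; unmatched rows get NULL for `airports`'s columns.
Matching on a.code = b.code.
Matched pairs: 1; unmatched b rows kept: 2.
Total: 1 matched + 2 padded = 3 rows.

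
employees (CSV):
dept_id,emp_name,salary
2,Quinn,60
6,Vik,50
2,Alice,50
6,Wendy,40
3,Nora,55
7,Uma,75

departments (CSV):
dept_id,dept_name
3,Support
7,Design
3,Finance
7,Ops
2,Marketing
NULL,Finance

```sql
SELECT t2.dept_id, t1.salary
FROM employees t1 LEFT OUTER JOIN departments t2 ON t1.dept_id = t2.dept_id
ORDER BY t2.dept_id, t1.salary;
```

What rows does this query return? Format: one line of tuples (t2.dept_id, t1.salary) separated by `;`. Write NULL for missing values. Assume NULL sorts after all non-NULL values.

(2, 50); (2, 60); (3, 55); (3, 55); (7, 75); (7, 75); (NULL, 40); (NULL, 50)

LEFT JOIN keeps every row from `employees`; unmatched rows get NULL for `departments`'s columns.
Matching on t1.dept_id = t2.dept_id. A NULL in a compared column never satisfies the condition.
- t1[0] dept_id=2 → 1 match(es) in t2 → 1 row(s).
- t1[1] dept_id=6 → no match; kept with NULLs on the t2 side.
- t1[2] dept_id=2 → 1 match(es) in t2 → 1 row(s).
- t1[3] dept_id=6 → no match; kept with NULLs on the t2 side.
- t1[4] dept_id=3 → 2 match(es) in t2 → 2 row(s).
- t1[5] dept_id=7 → 2 match(es) in t2 → 2 row(s).
After projecting and ordering:
t2.dept_id | t1.salary
2 | 50
2 | 60
3 | 55
3 | 55
7 | 75
7 | 75
NULL | 40
NULL | 50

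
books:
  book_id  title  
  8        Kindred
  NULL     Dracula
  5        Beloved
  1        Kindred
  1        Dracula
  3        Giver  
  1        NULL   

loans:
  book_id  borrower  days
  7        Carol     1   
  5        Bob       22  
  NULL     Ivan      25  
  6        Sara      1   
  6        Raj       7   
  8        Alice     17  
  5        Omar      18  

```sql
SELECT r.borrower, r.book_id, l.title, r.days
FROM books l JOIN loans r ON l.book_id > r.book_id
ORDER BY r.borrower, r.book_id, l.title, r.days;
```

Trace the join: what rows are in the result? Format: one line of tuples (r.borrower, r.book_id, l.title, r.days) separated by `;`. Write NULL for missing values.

(Bob, 5, Kindred, 22); (Carol, 7, Kindred, 1); (Omar, 5, Kindred, 18); (Raj, 6, Kindred, 7); (Sara, 6, Kindred, 1)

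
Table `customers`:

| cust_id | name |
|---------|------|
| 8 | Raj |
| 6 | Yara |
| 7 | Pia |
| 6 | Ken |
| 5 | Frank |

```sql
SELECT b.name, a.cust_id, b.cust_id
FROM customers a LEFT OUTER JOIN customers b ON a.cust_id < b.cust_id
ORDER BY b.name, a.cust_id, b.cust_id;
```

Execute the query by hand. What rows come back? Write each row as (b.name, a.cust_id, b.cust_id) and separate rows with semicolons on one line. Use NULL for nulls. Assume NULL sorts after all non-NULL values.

LEFT JOIN keeps every row from `customers a`; unmatched rows get NULL for `customers b`'s columns.
Matching on a.cust_id < b.cust_id.
- a (cust_id=8) has no partner → padded with NULL.
- a (cust_id=6) pairs with 2 row(s) of b.
- a (cust_id=7) pairs with 1 row(s) of b.
- a (cust_id=6) pairs with 2 row(s) of b.
- a (cust_id=5) pairs with 4 row(s) of b.
After projecting and ordering:
b.name | a.cust_id | b.cust_id
Ken | 5 | 6
Pia | 5 | 7
Pia | 6 | 7
Pia | 6 | 7
Raj | 5 | 8
Raj | 6 | 8
Raj | 6 | 8
Raj | 7 | 8
Yara | 5 | 6
NULL | 8 | NULL

(Ken, 5, 6); (Pia, 5, 7); (Pia, 6, 7); (Pia, 6, 7); (Raj, 5, 8); (Raj, 6, 8); (Raj, 6, 8); (Raj, 7, 8); (Yara, 5, 6); (NULL, 8, NULL)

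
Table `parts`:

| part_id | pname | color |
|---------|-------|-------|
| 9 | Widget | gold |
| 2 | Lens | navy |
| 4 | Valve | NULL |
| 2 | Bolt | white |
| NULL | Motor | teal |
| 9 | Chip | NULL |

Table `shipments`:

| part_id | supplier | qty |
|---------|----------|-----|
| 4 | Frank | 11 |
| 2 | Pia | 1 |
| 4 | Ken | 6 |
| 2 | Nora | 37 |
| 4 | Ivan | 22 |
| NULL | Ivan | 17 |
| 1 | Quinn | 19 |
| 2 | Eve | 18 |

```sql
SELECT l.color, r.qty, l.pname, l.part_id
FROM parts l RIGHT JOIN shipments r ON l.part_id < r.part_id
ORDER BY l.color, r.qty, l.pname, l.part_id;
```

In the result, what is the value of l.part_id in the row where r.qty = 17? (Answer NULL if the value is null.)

NULL

RIGHT JOIN keeps every row from `shipments`; unmatched rows get NULL for `parts`'s columns.
Matching on l.part_id < r.part_id. A NULL in a compared column never satisfies the condition.
- l[0] part_id=9 → no match.
- l[1] part_id=2 → 3 match(es) in r → 3 row(s).
- l[2] part_id=4 → no match.
- l[3] part_id=2 → 3 match(es) in r → 3 row(s).
- l[4] part_id=NULL → no match.
- l[5] part_id=9 → no match.
- 5 r row(s) had no l match → kept, l columns NULL.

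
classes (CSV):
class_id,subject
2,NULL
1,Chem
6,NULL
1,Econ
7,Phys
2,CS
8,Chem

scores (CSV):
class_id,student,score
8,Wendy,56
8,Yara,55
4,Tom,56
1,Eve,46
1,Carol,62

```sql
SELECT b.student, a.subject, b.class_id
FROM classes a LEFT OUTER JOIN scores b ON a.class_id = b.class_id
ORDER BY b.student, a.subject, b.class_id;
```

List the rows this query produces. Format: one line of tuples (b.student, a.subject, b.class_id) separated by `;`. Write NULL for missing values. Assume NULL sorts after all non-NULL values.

(Carol, Chem, 1); (Carol, Econ, 1); (Eve, Chem, 1); (Eve, Econ, 1); (Wendy, Chem, 8); (Yara, Chem, 8); (NULL, CS, NULL); (NULL, Phys, NULL); (NULL, NULL, NULL); (NULL, NULL, NULL)

LEFT JOIN keeps every row from `classes`; unmatched rows get NULL for `scores`'s columns.
Matching on a.class_id = b.class_id.
- class_id=2: no b row matches, row kept with b columns NULL.
- class_id=1: 2 matching b row(s), so 2 row(s) emitted.
- class_id=6: no b row matches, row kept with b columns NULL.
- class_id=1: 2 matching b row(s), so 2 row(s) emitted.
- class_id=7: no b row matches, row kept with b columns NULL.
- class_id=2: no b row matches, row kept with b columns NULL.
- class_id=8: 2 matching b row(s), so 2 row(s) emitted.
After projecting and ordering:
b.student | a.subject | b.class_id
Carol | Chem | 1
Carol | Econ | 1
Eve | Chem | 1
Eve | Econ | 1
Wendy | Chem | 8
Yara | Chem | 8
NULL | CS | NULL
NULL | Phys | NULL
NULL | NULL | NULL
NULL | NULL | NULL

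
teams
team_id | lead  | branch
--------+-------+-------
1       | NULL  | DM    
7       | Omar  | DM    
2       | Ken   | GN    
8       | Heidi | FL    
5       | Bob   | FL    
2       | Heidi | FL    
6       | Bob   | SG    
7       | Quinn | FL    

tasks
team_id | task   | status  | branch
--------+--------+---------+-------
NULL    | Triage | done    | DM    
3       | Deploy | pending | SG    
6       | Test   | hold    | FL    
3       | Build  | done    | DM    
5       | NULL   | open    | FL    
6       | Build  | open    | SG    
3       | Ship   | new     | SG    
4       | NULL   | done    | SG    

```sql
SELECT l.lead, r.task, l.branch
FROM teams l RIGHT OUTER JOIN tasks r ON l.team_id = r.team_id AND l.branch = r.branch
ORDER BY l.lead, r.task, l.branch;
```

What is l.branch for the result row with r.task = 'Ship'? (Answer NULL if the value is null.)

RIGHT JOIN keeps every row from `tasks`; unmatched rows get NULL for `teams`'s columns.
Matching on l.team_id = r.team_id AND l.branch = r.branch. A NULL in a compared column never satisfies the condition.
Matched pairs: 2; unmatched r rows kept: 6.

NULL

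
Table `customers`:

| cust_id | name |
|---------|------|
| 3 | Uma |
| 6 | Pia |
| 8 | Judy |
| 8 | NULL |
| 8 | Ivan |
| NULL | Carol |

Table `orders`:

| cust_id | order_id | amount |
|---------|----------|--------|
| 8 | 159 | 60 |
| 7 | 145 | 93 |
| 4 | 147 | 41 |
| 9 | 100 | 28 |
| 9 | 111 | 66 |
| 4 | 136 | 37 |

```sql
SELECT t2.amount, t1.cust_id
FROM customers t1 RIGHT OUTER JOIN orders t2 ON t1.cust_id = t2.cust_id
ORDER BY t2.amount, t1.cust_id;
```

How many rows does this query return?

RIGHT JOIN keeps every row from `orders`; unmatched rows get NULL for `customers`'s columns.
Matching on t1.cust_id = t2.cust_id. A NULL in a compared column never satisfies the condition.
Matched pairs: 3; unmatched t2 rows kept: 5.
Total: 3 matched + 5 padded = 8 rows.

8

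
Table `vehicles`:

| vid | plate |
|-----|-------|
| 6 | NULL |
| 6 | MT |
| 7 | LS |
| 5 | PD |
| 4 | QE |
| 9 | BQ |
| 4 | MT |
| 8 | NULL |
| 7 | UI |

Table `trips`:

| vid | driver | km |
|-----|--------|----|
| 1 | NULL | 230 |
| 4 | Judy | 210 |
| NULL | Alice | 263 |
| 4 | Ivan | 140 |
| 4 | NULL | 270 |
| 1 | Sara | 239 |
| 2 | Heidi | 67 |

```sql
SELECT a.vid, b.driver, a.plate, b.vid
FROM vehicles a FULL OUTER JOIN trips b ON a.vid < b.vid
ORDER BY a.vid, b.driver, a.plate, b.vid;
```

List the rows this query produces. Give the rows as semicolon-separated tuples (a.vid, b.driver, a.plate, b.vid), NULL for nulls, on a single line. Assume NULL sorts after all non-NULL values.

FULL OUTER JOIN keeps every row from both sides; unmatched rows get NULL for the other side's columns.
Matching on a.vid < b.vid. A NULL in a compared column never satisfies the condition.
Matched pairs: 0; unmatched a rows kept: 9; unmatched b rows kept: 7.

(4, NULL, MT, NULL); (4, NULL, QE, NULL); (5, NULL, PD, NULL); (6, NULL, MT, NULL); (6, NULL, NULL, NULL); (7, NULL, LS, NULL); (7, NULL, UI, NULL); (8, NULL, NULL, NULL); (9, NULL, BQ, NULL); (NULL, Alice, NULL, NULL); (NULL, Heidi, NULL, 2); (NULL, Ivan, NULL, 4); (NULL, Judy, NULL, 4); (NULL, Sara, NULL, 1); (NULL, NULL, NULL, 1); (NULL, NULL, NULL, 4)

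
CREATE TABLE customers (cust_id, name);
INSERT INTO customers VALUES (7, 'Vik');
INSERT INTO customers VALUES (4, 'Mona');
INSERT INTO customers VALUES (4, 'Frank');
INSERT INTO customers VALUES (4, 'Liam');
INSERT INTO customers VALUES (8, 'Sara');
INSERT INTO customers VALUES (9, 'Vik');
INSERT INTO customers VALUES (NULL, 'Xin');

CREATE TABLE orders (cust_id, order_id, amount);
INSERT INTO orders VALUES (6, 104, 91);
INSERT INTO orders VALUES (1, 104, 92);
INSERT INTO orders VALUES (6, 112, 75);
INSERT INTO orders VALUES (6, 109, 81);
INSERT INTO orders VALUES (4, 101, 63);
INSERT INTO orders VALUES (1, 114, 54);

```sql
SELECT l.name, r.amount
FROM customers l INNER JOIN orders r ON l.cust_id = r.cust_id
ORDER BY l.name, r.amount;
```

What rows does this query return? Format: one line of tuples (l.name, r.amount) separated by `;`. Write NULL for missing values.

(Frank, 63); (Liam, 63); (Mona, 63)

INNER JOIN keeps only pairs where the ON condition holds.
Matching on l.cust_id = r.cust_id. A NULL in a compared column never satisfies the condition.
- l row (cust_id=7): no match → dropped.
- l row (cust_id=4): matches 1 r row(s) → 1 output row(s).
- l row (cust_id=4): matches 1 r row(s) → 1 output row(s).
- l row (cust_id=4): matches 1 r row(s) → 1 output row(s).
- l row (cust_id=8): no match → dropped.
- l row (cust_id=9): no match → dropped.
- l row (cust_id=NULL): no match → dropped.
After projecting and ordering:
l.name | r.amount
Frank | 63
Liam | 63
Mona | 63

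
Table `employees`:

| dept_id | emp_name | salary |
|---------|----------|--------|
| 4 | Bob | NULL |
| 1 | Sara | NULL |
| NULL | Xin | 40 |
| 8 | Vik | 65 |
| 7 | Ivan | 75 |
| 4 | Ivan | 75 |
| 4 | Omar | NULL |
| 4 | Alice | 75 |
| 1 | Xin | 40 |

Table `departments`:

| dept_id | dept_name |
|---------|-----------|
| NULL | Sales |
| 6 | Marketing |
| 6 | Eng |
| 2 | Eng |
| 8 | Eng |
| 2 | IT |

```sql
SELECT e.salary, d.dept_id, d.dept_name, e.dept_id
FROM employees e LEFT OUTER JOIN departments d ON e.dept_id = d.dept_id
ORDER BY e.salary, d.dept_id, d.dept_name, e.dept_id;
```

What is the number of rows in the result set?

9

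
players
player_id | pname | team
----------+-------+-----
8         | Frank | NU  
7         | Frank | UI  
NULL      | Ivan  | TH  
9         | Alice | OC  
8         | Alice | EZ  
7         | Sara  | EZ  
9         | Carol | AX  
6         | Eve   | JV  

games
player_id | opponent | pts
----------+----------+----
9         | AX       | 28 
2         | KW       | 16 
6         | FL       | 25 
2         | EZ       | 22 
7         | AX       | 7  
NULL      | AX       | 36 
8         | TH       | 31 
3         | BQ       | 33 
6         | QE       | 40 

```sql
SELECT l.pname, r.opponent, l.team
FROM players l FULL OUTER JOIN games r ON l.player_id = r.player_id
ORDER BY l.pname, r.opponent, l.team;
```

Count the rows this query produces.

13

FULL OUTER JOIN keeps every row from both sides; unmatched rows get NULL for the other side's columns.
Matching on l.player_id = r.player_id. A NULL in a compared column never satisfies the condition.
- l[0] player_id=8 → 1 match(es) in r → 1 row(s).
- l[1] player_id=7 → 1 match(es) in r → 1 row(s).
- l[2] player_id=NULL → no match; kept with NULLs on the r side.
- l[3] player_id=9 → 1 match(es) in r → 1 row(s).
- l[4] player_id=8 → 1 match(es) in r → 1 row(s).
- l[5] player_id=7 → 1 match(es) in r → 1 row(s).
- l[6] player_id=9 → 1 match(es) in r → 1 row(s).
- l[7] player_id=6 → 2 match(es) in r → 2 row(s).
- 4 row(s) from r found no l partner → padded with NULL.
Total: 8 matched + 5 padded = 13 rows.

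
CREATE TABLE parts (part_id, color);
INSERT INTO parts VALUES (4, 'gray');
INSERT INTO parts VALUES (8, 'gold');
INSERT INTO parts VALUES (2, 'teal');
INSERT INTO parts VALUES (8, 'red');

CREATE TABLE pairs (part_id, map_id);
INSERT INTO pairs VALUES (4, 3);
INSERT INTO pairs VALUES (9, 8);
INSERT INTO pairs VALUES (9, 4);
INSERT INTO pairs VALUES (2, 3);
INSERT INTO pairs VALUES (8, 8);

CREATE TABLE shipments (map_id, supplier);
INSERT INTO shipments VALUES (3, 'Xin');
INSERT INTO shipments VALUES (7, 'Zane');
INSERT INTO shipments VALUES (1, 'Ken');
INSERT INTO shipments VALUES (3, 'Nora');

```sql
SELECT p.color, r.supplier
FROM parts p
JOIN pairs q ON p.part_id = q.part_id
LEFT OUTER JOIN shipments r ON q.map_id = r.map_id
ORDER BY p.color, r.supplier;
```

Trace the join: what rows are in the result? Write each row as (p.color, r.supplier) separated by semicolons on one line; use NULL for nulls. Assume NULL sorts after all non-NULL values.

(gold, NULL); (gray, Nora); (gray, Xin); (red, NULL); (teal, Nora); (teal, Xin)

Joins associate left-to-right: parts INNER JOIN pairs on part_id gives 4 intermediate row(s).
Then LEFT JOIN `shipments r` on map_id: each of those 4 rows is kept; rows whose q.map_id has no match in r get NULL for r's columns.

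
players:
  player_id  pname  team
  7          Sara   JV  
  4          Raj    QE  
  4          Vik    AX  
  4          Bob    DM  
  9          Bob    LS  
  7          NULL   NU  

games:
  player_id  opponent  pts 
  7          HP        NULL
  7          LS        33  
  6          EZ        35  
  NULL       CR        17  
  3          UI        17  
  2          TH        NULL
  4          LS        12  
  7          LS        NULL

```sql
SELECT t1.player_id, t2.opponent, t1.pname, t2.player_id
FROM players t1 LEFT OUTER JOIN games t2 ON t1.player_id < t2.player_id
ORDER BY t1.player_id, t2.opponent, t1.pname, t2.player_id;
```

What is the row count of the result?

LEFT JOIN keeps every row from `players`; unmatched rows get NULL for `games`'s columns.
Matching on t1.player_id < t2.player_id. A NULL in a compared column never satisfies the condition.
Matched pairs: 12; unmatched t1 rows kept: 3.
Total: 12 matched + 3 padded = 15 rows.

15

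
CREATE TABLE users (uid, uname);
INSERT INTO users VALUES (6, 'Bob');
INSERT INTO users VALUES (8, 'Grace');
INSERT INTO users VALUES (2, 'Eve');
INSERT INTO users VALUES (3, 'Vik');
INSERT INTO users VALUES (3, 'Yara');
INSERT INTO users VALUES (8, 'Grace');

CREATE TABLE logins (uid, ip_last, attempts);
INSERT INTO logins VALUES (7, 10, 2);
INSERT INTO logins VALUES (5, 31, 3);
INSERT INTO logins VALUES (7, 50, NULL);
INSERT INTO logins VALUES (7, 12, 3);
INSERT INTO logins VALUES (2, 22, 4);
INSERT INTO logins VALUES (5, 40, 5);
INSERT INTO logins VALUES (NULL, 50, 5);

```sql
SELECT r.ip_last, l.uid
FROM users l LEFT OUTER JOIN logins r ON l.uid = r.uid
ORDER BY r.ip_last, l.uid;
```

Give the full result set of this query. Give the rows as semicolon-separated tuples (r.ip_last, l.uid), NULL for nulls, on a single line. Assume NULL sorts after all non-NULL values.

LEFT JOIN keeps every row from `users`; unmatched rows get NULL for `logins`'s columns.
Matching on l.uid = r.uid. A NULL in a compared column never satisfies the condition.
- uid=6: no r row matches, row kept with r columns NULL.
- uid=8: no r row matches, row kept with r columns NULL.
- uid=2: 1 matching r row(s), so 1 row(s) emitted.
- uid=3: no r row matches, row kept with r columns NULL.
- uid=3: no r row matches, row kept with r columns NULL.
- uid=8: no r row matches, row kept with r columns NULL.
After projecting and ordering:
r.ip_last | l.uid
22 | 2
NULL | 3
NULL | 3
NULL | 6
NULL | 8
NULL | 8

(22, 2); (NULL, 3); (NULL, 3); (NULL, 6); (NULL, 8); (NULL, 8)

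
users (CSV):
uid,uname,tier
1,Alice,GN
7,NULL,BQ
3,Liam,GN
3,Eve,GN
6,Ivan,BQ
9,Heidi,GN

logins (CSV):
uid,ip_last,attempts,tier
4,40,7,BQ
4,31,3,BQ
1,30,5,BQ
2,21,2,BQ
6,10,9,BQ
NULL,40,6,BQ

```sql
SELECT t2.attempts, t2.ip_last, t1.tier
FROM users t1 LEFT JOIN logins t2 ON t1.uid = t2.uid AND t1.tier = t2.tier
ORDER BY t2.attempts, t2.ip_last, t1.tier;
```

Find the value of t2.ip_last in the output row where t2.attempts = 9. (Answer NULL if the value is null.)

LEFT JOIN keeps every row from `users`; unmatched rows get NULL for `logins`'s columns.
Matching on t1.uid = t2.uid AND t1.tier = t2.tier. A NULL in a compared column never satisfies the condition.
- t1 (uid=1, tier=GN) has no partner → padded with NULL.
- t1 (uid=7, tier=BQ) has no partner → padded with NULL.
- t1 (uid=3, tier=GN) has no partner → padded with NULL.
- t1 (uid=3, tier=GN) has no partner → padded with NULL.
- t1 (uid=6, tier=BQ) pairs with 1 row(s) of t2.
- t1 (uid=9, tier=GN) has no partner → padded with NULL.

10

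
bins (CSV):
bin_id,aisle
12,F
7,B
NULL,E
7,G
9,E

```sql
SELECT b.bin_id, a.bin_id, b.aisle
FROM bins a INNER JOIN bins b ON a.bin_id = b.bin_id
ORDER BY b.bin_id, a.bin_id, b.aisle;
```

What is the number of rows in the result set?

6

INNER JOIN keeps only pairs where the ON condition holds.
Matching on a.bin_id = b.bin_id. A NULL in a compared column never satisfies the condition.
- a row (bin_id=12): matches 1 b row(s) → 1 output row(s).
- a row (bin_id=7): matches 2 b row(s) → 2 output row(s).
- a row (bin_id=NULL): no match → dropped.
- a row (bin_id=7): matches 2 b row(s) → 2 output row(s).
- a row (bin_id=9): matches 1 b row(s) → 1 output row(s).
Total: 6 rows.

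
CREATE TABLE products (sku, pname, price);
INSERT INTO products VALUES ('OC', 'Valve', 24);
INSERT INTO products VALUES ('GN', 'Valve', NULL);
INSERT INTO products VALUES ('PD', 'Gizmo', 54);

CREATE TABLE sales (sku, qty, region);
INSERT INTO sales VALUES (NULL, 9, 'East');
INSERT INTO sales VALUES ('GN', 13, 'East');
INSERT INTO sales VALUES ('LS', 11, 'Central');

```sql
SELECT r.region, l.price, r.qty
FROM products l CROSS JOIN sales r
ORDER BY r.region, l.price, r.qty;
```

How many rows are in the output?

9

CROSS JOIN pairs every row of `products` with every row of `sales`: 3 × 3 = 9 rows.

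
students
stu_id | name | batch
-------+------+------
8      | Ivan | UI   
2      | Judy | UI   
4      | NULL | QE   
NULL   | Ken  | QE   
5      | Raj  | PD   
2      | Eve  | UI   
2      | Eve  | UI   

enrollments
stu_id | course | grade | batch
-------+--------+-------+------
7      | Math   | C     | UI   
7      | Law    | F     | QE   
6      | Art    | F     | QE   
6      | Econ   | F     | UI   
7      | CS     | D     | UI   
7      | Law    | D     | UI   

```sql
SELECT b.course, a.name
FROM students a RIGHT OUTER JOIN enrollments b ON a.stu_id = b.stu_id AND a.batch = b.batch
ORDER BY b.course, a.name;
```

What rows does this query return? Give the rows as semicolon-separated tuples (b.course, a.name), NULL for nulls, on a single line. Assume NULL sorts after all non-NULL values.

RIGHT JOIN keeps every row from `enrollments`; unmatched rows get NULL for `students`'s columns.
Matching on a.stu_id = b.stu_id AND a.batch = b.batch. A NULL in a compared column never satisfies the condition.
Matched pairs: 0; unmatched b rows kept: 6.

(Art, NULL); (CS, NULL); (Econ, NULL); (Law, NULL); (Law, NULL); (Math, NULL)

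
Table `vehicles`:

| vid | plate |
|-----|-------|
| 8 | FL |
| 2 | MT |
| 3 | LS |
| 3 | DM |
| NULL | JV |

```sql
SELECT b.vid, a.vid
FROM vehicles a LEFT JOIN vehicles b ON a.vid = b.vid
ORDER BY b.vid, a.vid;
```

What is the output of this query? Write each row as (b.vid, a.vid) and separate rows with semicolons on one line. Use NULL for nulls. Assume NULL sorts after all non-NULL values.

(2, 2); (3, 3); (3, 3); (3, 3); (3, 3); (8, 8); (NULL, NULL)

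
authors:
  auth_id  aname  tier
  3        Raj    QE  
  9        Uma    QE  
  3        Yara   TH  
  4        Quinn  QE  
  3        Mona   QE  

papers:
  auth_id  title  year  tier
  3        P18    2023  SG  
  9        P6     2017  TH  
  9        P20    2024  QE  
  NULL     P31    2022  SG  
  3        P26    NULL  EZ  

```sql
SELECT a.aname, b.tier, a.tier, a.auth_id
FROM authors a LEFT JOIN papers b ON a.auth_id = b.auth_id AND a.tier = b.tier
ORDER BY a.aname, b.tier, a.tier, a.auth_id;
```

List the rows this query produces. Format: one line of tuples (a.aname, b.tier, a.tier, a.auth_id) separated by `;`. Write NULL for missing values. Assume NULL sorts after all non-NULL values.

LEFT JOIN keeps every row from `authors`; unmatched rows get NULL for `papers`'s columns.
Matching on a.auth_id = b.auth_id AND a.tier = b.tier. A NULL in a compared column never satisfies the condition.
- a (auth_id=3, tier=QE) has no partner → padded with NULL.
- a (auth_id=9, tier=QE) pairs with 1 row(s) of b.
- a (auth_id=3, tier=TH) has no partner → padded with NULL.
- a (auth_id=4, tier=QE) has no partner → padded with NULL.
- a (auth_id=3, tier=QE) has no partner → padded with NULL.
After projecting and ordering:
a.aname | b.tier | a.tier | a.auth_id
Mona | NULL | QE | 3
Quinn | NULL | QE | 4
Raj | NULL | QE | 3
Uma | QE | QE | 9
Yara | NULL | TH | 3

(Mona, NULL, QE, 3); (Quinn, NULL, QE, 4); (Raj, NULL, QE, 3); (Uma, QE, QE, 9); (Yara, NULL, TH, 3)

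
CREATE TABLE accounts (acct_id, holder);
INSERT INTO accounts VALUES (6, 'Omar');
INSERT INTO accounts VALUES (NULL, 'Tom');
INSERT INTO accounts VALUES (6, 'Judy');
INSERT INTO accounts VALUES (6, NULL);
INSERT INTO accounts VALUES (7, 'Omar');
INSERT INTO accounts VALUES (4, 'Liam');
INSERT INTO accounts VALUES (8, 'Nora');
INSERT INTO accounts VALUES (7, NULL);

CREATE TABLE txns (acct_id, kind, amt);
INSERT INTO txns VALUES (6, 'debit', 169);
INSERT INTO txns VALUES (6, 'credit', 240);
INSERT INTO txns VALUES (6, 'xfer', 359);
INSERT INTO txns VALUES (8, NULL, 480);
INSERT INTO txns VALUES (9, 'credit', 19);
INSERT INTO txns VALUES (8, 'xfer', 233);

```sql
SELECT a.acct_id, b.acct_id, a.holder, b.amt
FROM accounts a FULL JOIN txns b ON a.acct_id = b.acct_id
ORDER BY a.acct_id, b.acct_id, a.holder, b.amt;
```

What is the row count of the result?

16

FULL OUTER JOIN keeps every row from both sides; unmatched rows get NULL for the other side's columns.
Matching on a.acct_id = b.acct_id. A NULL in a compared column never satisfies the condition.
- a (acct_id=6) pairs with 3 row(s) of b.
- a (acct_id=NULL) has no partner → padded with NULL.
- a (acct_id=6) pairs with 3 row(s) of b.
- a (acct_id=6) pairs with 3 row(s) of b.
- a (acct_id=7) has no partner → padded with NULL.
- a (acct_id=4) has no partner → padded with NULL.
- a (acct_id=8) pairs with 2 row(s) of b.
- a (acct_id=7) has no partner → padded with NULL.
- 1 b row(s) had no a match → kept, a columns NULL.
Total: 11 matched + 5 padded = 16 rows.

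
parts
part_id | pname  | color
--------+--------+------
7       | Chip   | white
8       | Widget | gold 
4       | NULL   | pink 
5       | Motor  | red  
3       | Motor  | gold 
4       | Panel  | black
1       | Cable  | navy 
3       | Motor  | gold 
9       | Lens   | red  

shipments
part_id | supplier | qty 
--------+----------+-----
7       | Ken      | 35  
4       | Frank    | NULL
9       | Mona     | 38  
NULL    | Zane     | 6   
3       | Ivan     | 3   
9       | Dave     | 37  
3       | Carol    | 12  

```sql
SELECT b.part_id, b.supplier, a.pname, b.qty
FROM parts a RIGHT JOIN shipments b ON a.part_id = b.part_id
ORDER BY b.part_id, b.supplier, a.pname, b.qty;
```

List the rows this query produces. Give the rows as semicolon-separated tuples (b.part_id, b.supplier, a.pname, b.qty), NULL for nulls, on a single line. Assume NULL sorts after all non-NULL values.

(3, Carol, Motor, 12); (3, Carol, Motor, 12); (3, Ivan, Motor, 3); (3, Ivan, Motor, 3); (4, Frank, Panel, NULL); (4, Frank, NULL, NULL); (7, Ken, Chip, 35); (9, Dave, Lens, 37); (9, Mona, Lens, 38); (NULL, Zane, NULL, 6)

RIGHT JOIN keeps every row from `shipments`; unmatched rows get NULL for `parts`'s columns.
Matching on a.part_id = b.part_id. A NULL in a compared column never satisfies the condition.
Matched pairs: 9; unmatched b rows kept: 1.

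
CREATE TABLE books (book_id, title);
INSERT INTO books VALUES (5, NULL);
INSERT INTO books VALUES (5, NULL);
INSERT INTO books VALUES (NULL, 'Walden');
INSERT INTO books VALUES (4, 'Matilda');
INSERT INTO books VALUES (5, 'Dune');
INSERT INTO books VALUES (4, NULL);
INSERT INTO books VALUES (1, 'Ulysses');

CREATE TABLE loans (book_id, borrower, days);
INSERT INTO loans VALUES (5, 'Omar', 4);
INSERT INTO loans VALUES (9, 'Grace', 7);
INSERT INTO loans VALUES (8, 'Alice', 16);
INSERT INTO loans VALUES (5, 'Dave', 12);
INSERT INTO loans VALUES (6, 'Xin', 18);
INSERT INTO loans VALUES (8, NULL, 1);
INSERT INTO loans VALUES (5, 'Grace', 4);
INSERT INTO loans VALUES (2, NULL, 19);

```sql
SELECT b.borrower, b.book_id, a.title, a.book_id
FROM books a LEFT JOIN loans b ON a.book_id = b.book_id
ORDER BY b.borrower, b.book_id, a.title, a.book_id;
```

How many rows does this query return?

13

LEFT JOIN keeps every row from `books`; unmatched rows get NULL for `loans`'s columns.
Matching on a.book_id = b.book_id. A NULL in a compared column never satisfies the condition.
- book_id=5: 3 matching b row(s), so 3 row(s) emitted.
- book_id=5: 3 matching b row(s), so 3 row(s) emitted.
- book_id=NULL: no b row matches, row kept with b columns NULL.
- book_id=4: no b row matches, row kept with b columns NULL.
- book_id=5: 3 matching b row(s), so 3 row(s) emitted.
- book_id=4: no b row matches, row kept with b columns NULL.
- book_id=1: no b row matches, row kept with b columns NULL.
Total: 9 matched + 4 padded = 13 rows.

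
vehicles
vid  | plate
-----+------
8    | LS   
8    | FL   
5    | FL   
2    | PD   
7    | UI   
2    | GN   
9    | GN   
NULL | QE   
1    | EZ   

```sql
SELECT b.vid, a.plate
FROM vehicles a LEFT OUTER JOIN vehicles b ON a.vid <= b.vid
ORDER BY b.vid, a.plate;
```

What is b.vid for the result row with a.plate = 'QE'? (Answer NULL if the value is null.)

NULL

LEFT JOIN keeps every row from `vehicles a`; unmatched rows get NULL for `vehicles b`'s columns.
Matching on a.vid <= b.vid. A NULL in a compared column never satisfies the condition.
- vid=8: 3 matching b row(s), so 3 row(s) emitted.
- vid=8: 3 matching b row(s), so 3 row(s) emitted.
- vid=5: 5 matching b row(s), so 5 row(s) emitted.
- vid=2: 7 matching b row(s), so 7 row(s) emitted.
- vid=7: 4 matching b row(s), so 4 row(s) emitted.
- vid=2: 7 matching b row(s), so 7 row(s) emitted.
- vid=9: 1 matching b row(s), so 1 row(s) emitted.
- vid=NULL: no b row matches, row kept with b columns NULL.
- vid=1: 8 matching b row(s), so 8 row(s) emitted.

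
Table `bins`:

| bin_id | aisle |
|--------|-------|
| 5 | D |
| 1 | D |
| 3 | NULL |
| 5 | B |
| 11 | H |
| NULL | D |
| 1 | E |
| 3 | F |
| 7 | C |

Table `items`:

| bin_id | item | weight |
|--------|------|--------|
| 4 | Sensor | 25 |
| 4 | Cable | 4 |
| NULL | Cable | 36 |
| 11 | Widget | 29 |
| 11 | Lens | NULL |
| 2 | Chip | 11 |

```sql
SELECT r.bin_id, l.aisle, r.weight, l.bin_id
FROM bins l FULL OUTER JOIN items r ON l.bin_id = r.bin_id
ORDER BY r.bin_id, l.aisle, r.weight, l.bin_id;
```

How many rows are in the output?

14

FULL OUTER JOIN keeps every row from both sides; unmatched rows get NULL for the other side's columns.
Matching on l.bin_id = r.bin_id. A NULL in a compared column never satisfies the condition.
- l[0] bin_id=5 → no match; kept with NULLs on the r side.
- l[1] bin_id=1 → no match; kept with NULLs on the r side.
- l[2] bin_id=3 → no match; kept with NULLs on the r side.
- l[3] bin_id=5 → no match; kept with NULLs on the r side.
- l[4] bin_id=11 → 2 match(es) in r → 2 row(s).
- l[5] bin_id=NULL → no match; kept with NULLs on the r side.
- l[6] bin_id=1 → no match; kept with NULLs on the r side.
- l[7] bin_id=3 → no match; kept with NULLs on the r side.
- l[8] bin_id=7 → no match; kept with NULLs on the r side.
- 4 row(s) from r found no l partner → padded with NULL.
Total: 2 matched + 12 padded = 14 rows.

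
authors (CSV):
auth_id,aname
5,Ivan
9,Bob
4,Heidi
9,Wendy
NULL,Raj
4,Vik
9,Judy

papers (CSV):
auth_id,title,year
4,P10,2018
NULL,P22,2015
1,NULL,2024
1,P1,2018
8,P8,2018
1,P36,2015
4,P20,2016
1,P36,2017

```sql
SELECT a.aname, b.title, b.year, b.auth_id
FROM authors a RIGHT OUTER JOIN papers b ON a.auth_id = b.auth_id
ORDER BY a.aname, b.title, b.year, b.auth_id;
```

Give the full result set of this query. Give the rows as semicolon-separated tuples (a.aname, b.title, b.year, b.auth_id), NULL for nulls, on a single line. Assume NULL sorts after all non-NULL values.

(Heidi, P10, 2018, 4); (Heidi, P20, 2016, 4); (Vik, P10, 2018, 4); (Vik, P20, 2016, 4); (NULL, P1, 2018, 1); (NULL, P22, 2015, NULL); (NULL, P36, 2015, 1); (NULL, P36, 2017, 1); (NULL, P8, 2018, 8); (NULL, NULL, 2024, 1)

RIGHT JOIN keeps every row from `papers`; unmatched rows get NULL for `authors`'s columns.
Matching on a.auth_id = b.auth_id. A NULL in a compared column never satisfies the condition.
- a[0] auth_id=5 → no match.
- a[1] auth_id=9 → no match.
- a[2] auth_id=4 → 2 match(es) in b → 2 row(s).
- a[3] auth_id=9 → no match.
- a[4] auth_id=NULL → no match.
- a[5] auth_id=4 → 2 match(es) in b → 2 row(s).
- a[6] auth_id=9 → no match.
- 6 row(s) from b found no a partner → padded with NULL.
After projecting and ordering:
a.aname | b.title | b.year | b.auth_id
Heidi | P10 | 2018 | 4
Heidi | P20 | 2016 | 4
Vik | P10 | 2018 | 4
Vik | P20 | 2016 | 4
NULL | P1 | 2018 | 1
NULL | P22 | 2015 | NULL
NULL | P36 | 2015 | 1
NULL | P36 | 2017 | 1
NULL | P8 | 2018 | 8
NULL | NULL | 2024 | 1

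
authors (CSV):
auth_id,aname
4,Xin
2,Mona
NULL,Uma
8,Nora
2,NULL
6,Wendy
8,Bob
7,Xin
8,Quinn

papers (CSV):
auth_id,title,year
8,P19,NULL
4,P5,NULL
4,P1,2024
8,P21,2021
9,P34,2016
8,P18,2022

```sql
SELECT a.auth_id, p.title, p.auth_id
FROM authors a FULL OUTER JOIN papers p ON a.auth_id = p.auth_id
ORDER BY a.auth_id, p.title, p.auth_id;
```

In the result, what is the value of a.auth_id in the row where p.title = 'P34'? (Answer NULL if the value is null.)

NULL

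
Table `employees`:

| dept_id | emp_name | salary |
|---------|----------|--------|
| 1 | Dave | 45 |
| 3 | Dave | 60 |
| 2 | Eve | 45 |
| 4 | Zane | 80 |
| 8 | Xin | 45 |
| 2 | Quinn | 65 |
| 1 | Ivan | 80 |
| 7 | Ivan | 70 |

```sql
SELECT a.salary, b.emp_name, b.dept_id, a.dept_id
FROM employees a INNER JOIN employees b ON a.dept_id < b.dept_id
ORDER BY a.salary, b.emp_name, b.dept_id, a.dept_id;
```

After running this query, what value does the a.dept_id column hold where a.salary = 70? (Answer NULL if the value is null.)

7

INNER JOIN keeps only pairs where the ON condition holds.
Matching on a.dept_id < b.dept_id.
- dept_id=1: 6 matching b row(s), so 6 row(s) emitted.
- dept_id=3: 3 matching b row(s), so 3 row(s) emitted.
- dept_id=2: 4 matching b row(s), so 4 row(s) emitted.
- dept_id=4: 2 matching b row(s), so 2 row(s) emitted.
- dept_id=8: no matching b row, dropped.
- dept_id=2: 4 matching b row(s), so 4 row(s) emitted.
- dept_id=1: 6 matching b row(s), so 6 row(s) emitted.
- dept_id=7: 1 matching b row(s), so 1 row(s) emitted.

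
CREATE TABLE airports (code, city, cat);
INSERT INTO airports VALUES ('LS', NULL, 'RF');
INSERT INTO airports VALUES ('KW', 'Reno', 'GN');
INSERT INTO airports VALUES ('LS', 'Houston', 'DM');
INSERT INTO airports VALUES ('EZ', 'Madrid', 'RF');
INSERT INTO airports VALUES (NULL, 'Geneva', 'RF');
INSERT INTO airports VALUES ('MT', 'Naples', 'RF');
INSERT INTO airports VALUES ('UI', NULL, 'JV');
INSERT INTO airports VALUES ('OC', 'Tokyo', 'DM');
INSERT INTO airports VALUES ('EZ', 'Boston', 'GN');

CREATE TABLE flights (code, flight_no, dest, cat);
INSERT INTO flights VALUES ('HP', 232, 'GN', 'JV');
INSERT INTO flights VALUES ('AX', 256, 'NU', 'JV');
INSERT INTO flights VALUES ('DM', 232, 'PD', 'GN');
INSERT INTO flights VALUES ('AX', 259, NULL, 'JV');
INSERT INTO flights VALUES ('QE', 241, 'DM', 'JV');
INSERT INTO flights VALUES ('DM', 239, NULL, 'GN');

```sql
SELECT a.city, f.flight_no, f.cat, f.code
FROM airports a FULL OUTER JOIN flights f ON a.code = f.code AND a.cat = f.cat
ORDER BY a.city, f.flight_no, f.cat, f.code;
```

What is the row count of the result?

15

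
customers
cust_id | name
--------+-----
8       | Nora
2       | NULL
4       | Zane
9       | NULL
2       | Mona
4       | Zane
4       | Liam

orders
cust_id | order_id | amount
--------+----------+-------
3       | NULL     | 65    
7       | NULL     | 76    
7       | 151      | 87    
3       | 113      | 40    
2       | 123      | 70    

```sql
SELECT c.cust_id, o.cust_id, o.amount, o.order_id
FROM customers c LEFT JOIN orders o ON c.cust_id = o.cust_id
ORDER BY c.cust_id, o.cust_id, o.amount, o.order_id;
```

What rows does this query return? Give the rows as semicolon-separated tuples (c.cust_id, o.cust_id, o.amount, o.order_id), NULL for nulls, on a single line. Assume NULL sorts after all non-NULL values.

LEFT JOIN keeps every row from `customers`; unmatched rows get NULL for `orders`'s columns.
Matching on c.cust_id = o.cust_id.
- c row (cust_id=8): no match → kept, o columns NULL.
- c row (cust_id=2): matches 1 o row(s) → 1 output row(s).
- c row (cust_id=4): no match → kept, o columns NULL.
- c row (cust_id=9): no match → kept, o columns NULL.
- c row (cust_id=2): matches 1 o row(s) → 1 output row(s).
- c row (cust_id=4): no match → kept, o columns NULL.
- c row (cust_id=4): no match → kept, o columns NULL.
After projecting and ordering:
c.cust_id | o.cust_id | o.amount | o.order_id
2 | 2 | 70 | 123
2 | 2 | 70 | 123
4 | NULL | NULL | NULL
4 | NULL | NULL | NULL
4 | NULL | NULL | NULL
8 | NULL | NULL | NULL
9 | NULL | NULL | NULL

(2, 2, 70, 123); (2, 2, 70, 123); (4, NULL, NULL, NULL); (4, NULL, NULL, NULL); (4, NULL, NULL, NULL); (8, NULL, NULL, NULL); (9, NULL, NULL, NULL)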